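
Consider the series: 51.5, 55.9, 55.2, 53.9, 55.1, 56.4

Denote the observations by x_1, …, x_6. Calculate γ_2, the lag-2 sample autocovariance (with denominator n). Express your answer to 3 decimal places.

-0.622

Mean x̄ = (51.5 + 55.9 + 55.2 + 53.9 + 55.1 + 56.4)/6 = 54.6667
Σ_{t=1}^{4}(x_t−x̄)(x_{t+2}−x̄) = -3.7322
γ_2 = -3.7322 / 6 = -0.622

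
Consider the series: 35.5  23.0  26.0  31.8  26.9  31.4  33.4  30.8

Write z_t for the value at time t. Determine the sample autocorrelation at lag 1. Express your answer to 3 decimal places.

-0.174

Mean z̄ = (35.5 + 23.0 + 26.0 + 31.8 + 26.9 + 31.4 + 33.4 + 30.8)/8 = 29.8500
Deviations from mean: 5.6500, -6.8500, -3.8500, 1.9500, -2.9500, 1.5500, 3.5500, 0.9500
Numerator Σ_{t=1}^{7}(z_t−z̄)(z_{t+1}−z̄) = -21.2875
Denominator Σ(z_t−z̄)² = 122.0800
r_1 = -21.2875 / 122.0800 = -0.174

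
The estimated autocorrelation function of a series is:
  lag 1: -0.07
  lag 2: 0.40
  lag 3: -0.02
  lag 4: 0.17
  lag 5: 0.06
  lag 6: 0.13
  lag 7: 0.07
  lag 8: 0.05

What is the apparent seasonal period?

2

The largest autocorrelation is r_2 = 0.40, with a weaker echo at lag 4 (0.17); the remaining lags stay at or below 0.13.
The dominant spike at lag 2 indicates a seasonal period of 2.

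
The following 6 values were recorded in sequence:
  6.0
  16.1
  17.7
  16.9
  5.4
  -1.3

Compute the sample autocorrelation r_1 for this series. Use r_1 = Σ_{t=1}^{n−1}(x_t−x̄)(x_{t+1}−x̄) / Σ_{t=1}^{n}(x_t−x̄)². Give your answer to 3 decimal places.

Mean x̄ = (6.0 + 16.1 + 17.7 + 16.9 + 5.4 − 1.3)/6 = 10.1333
Σ(x_t−x̄)(x_{t+1}−x̄) = (-24.6622) + (45.1478) + (51.2011) + (-32.0289) + (54.1178) = 93.7756
Denominator Σ(x_t−x̄)² = 308.8533
r_1 = 93.7756 / 308.8533 = 0.304

0.304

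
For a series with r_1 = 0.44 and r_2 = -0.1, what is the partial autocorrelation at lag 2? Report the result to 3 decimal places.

φ_{22} = (r_2 − r_1²) / (1 − r_1²)
r_1² = (0.44)² = 0.1936
Numerator = -0.1 − 0.1936 = -0.2936; denominator = 1 − 0.1936 = 0.8064
φ_{22} = -0.2936 / 0.8064 = -0.364

-0.364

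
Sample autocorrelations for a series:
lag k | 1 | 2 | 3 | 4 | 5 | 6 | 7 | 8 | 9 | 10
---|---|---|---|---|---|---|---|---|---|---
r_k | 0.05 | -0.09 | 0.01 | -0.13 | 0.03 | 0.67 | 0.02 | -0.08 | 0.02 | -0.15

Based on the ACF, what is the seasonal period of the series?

The largest autocorrelation is r_6 = 0.67; the remaining lags stay at or below 0.05.
The dominant spike at lag 6 indicates a seasonal period of 6.

6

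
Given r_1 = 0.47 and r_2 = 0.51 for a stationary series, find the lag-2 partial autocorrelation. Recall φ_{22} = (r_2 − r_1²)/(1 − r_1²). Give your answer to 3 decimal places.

φ_{22} = (r_2 − r_1²) / (1 − r_1²)
r_1² = (0.47)² = 0.2209
Numerator = 0.51 − 0.2209 = 0.2891; denominator = 1 − 0.2209 = 0.7791
φ_{22} = 0.2891 / 0.7791 = 0.371

0.371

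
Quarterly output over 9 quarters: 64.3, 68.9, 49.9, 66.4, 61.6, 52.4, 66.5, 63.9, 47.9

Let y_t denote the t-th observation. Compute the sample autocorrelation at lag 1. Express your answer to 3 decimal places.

Mean ȳ = (64.3 + 68.9 + 49.9 + 66.4 + 61.6 + 52.4 + 66.5 + 63.9 + 47.9)/9 = 60.2000
Numerator Σ_{t=1}^{8}(y_t−ȳ)(y_{t+1}−ȳ) = -191.3800
Denominator Σ(y_t−ȳ)² = 504.5000
r_1 = -191.3800 / 504.5000 = -0.379

-0.379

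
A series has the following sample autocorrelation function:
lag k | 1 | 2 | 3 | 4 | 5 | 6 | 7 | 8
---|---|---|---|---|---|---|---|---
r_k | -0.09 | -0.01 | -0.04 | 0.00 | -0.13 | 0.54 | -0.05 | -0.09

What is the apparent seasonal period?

The largest autocorrelation is r_6 = 0.54; the remaining lags stay at or below 0.00.
The dominant spike at lag 6 indicates a seasonal period of 6.

6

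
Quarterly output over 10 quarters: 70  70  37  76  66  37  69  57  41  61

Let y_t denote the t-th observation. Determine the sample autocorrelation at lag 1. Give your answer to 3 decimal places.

-0.396

Mean ȳ = (70 + 70 + 37 + 76 + 66 + 37 + 69 + 57 + 41 + 61)/10 = 58.4000
Numerator Σ_{t=1}^{9}(y_t−ȳ)(y_{t+1}−ȳ) = -781.7600
Denominator Σ(y_t−ȳ)² = 1976.4000
r_1 = -781.7600 / 1976.4000 = -0.396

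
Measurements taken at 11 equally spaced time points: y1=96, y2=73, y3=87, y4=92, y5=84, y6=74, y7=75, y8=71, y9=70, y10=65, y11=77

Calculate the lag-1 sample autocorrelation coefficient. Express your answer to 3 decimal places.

0.272

Mean ȳ = (96 + 73 + 87 + 92 + 84 + 74 + 75 + 71 + 70 + 65 + 77)/11 = 78.5455
Numerator Σ_{t=1}^{10}(y_t−ȳ)(y_{t+1}−ȳ) = 262.7025
Denominator Σ(y_t−ȳ)² = 966.7273
r_1 = 262.7025 / 966.7273 = 0.272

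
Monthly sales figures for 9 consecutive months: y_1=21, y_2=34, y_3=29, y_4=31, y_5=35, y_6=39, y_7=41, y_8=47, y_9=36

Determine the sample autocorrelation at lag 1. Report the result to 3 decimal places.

0.347

Mean ȳ = (21 + 34 + 29 + 31 + 35 + 39 + 41 + 47 + 36)/9 = 34.7778
Numerator Σ_{t=1}^{8}(y_t−ȳ)(y_{t+1}−ȳ) = 154.3951
Denominator Σ(y_t−ȳ)² = 445.5556
r_1 = 154.3951 / 445.5556 = 0.347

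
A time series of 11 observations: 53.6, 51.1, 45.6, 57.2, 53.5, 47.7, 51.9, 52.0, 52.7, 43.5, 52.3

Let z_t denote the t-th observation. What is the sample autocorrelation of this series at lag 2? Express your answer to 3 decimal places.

-0.339

Mean z̄ = (53.6 + 51.1 + 45.6 + 57.2 + 53.5 + 47.7 + 51.9 + 52.0 + 52.7 + 43.5 + 52.3)/11 = 51.0091
Numerator Σ_{t=1}^{9}(z_t−z̄)(z_{t+2}−z̄) = -52.2229
Denominator Σ(z_t−z̄)² = 154.1491
r_2 = -52.2229 / 154.1491 = -0.339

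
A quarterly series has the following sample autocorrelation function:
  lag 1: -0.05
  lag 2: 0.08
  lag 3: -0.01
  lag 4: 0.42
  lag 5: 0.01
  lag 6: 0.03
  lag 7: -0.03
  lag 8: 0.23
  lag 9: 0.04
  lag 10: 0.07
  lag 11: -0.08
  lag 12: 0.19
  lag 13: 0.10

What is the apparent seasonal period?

4

The largest autocorrelation is r_4 = 0.42, with weaker echoes at lags 8 (0.23) and 12 (0.19); the remaining lags stay at or below 0.10.
The dominant spike at lag 4 indicates a seasonal period of 4.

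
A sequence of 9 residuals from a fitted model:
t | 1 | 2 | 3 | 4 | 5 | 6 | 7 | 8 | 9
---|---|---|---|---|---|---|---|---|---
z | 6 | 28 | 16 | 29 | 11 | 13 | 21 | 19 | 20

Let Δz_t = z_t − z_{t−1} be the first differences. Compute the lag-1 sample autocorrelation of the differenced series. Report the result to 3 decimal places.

First differences Δz: 22, -12, 13, -18, 2, 8, -2, 1
Mean of differences = 1.7500
Numerator Σ(Δz_t−Δz̄)(Δz_{t+1}−Δz̄) = -679.3125
Denominator Σ(Δz_t−Δz̄)² = 1169.5000
r_1(Δz) = -679.3125 / 1169.5000 = -0.581

-0.581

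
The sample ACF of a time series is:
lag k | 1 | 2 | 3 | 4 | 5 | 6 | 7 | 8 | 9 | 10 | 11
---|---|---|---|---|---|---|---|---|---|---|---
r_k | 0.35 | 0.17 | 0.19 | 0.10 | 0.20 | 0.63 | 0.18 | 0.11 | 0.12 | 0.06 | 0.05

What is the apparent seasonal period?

The largest autocorrelation is r_6 = 0.63; the remaining lags stay at or below 0.35. The elevated value at lag 1 (0.35), dropping to 0.17 at lag 2, reflects decaying short-term dependence rather than seasonality.
The dominant spike at lag 6 indicates a seasonal period of 6.

6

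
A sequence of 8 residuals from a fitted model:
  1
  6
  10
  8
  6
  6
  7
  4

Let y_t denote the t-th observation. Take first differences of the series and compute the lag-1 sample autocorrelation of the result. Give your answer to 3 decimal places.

First differences Δy: 5, 4, -2, -2, 0, 1, -3
Mean of differences = 0.4286
Numerator Σ(Δy_t−Δȳ)(Δy_{t+1}−Δȳ) = 12.3878
Denominator Σ(Δy_t−Δȳ)² = 57.7143
r_1(Δy) = 12.3878 / 57.7143 = 0.215

0.215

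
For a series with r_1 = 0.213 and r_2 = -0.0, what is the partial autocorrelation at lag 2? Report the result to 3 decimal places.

-0.048

φ_{22} = (r_2 − r_1²) / (1 − r_1²)
r_1² = (0.213)² = 0.045369
Numerator = -0.0 − 0.0454 = -0.0454; denominator = 1 − 0.0454 = 0.9546
φ_{22} = -0.0454 / 0.9546 = -0.048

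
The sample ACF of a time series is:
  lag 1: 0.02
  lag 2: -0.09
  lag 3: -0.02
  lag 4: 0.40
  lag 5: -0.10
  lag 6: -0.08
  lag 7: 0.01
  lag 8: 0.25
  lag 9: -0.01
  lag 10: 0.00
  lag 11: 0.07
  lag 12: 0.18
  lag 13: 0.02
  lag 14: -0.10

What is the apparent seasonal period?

The largest autocorrelation is r_4 = 0.40, with weaker echoes at lags 8 (0.25) and 12 (0.18); the remaining lags stay at or below 0.07.
The dominant spike at lag 4 indicates a seasonal period of 4.

4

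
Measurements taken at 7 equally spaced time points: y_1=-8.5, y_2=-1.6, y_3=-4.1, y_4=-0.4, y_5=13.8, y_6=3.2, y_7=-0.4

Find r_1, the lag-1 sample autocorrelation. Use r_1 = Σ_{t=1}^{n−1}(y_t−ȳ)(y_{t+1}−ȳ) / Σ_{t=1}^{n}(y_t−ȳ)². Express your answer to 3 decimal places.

0.192

Mean ȳ = (-8.5 − 1.6 − 4.1 − 0.4 + 13.8 + 3.2 − 0.4)/7 = 0.2857
Deviations from mean: -8.7857, -1.8857, -4.3857, -0.6857, 13.5143, 2.9143, -0.6857
Σ(y_t−ȳ)(y_{t+1}−ȳ) = (16.5673) + (8.2702) + (3.0073) + (-9.2669) + (39.3845) + (-1.9984) = 55.9641
Denominator Σ(y_t−ȳ)² = 292.0486
r_1 = 55.9641 / 292.0486 = 0.192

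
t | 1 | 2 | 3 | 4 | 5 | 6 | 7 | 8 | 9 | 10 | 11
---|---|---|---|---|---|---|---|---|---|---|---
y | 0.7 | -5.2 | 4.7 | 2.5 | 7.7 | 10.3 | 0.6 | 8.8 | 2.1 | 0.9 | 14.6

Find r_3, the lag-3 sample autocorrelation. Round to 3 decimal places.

0.142

Mean ȳ = (0.7 − 5.2 + 4.7 + 2.5 + 7.7 + 10.3 + 0.6 + 8.8 + 2.1 + 0.9 + 14.6)/11 = 4.3364
Numerator Σ_{t=1}^{8}(y_t−ȳ)(y_{t+3}−ȳ) = 43.9606
Denominator Σ(y_t−ȳ)² = 310.5855
r_3 = 43.9606 / 310.5855 = 0.142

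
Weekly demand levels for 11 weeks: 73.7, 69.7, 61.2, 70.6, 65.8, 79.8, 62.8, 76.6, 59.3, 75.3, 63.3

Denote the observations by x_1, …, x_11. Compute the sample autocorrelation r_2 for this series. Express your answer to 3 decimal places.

0.571

Mean x̄ = (73.7 + 69.7 + 61.2 + 70.6 + 65.8 + 79.8 + 62.8 + 76.6 + 59.3 + 75.3 + 63.3)/11 = 68.9182
Numerator Σ_{t=1}^{9}(x_t−x̄)(x_{t+2}−x̄) = 271.3521
Denominator Σ(x_t−x̄)² = 475.2564
r_2 = 271.3521 / 475.2564 = 0.571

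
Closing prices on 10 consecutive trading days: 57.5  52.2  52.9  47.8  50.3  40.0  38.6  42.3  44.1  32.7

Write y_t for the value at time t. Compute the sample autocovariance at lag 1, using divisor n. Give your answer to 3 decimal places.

21.253

Mean ȳ = (57.5 + 52.2 + 52.9 + 47.8 + 50.3 + 40.0 + 38.6 + 42.3 + 44.1 + 32.7)/10 = 45.8400
Σ_{t=1}^{9}(y_t−ȳ)(y_{t+1}−ȳ) = 212.5264
γ_1 = 212.5264 / 10 = 21.253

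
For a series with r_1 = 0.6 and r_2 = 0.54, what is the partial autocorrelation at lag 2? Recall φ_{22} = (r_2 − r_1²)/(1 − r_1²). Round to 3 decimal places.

0.281

φ_{22} = (r_2 − r_1²) / (1 − r_1²)
r_1² = (0.6)² = 0.36
Numerator = 0.54 − 0.3600 = 0.1800; denominator = 1 − 0.3600 = 0.6400
φ_{22} = 0.1800 / 0.6400 = 0.281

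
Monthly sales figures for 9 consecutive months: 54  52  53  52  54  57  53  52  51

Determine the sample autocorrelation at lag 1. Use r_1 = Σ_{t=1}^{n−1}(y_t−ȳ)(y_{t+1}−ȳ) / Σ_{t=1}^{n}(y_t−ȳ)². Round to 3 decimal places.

Mean ȳ = (54 + 52 + 53 + 52 + 54 + 57 + 53 + 52 + 51)/9 = 53.1111
Numerator Σ_{t=1}^{8}(y_t−ȳ)(y_{t+1}−ȳ) = 3.7654
Denominator Σ(y_t−ȳ)² = 24.8889
r_1 = 3.7654 / 24.8889 = 0.151

0.151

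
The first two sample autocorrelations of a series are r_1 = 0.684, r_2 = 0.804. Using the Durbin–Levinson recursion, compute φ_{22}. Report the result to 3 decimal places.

0.632

φ_{22} = (r_2 − r_1²) / (1 − r_1²)
r_1² = (0.684)² = 0.467856
Numerator = 0.804 − 0.4679 = 0.3361; denominator = 1 − 0.4679 = 0.5321
φ_{22} = 0.3361 / 0.5321 = 0.632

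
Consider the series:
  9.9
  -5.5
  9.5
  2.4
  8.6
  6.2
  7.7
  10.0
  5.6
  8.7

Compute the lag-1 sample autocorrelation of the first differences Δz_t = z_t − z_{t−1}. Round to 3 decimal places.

First differences Δz: -15.4, 15.0, -7.1, 6.2, -2.4, 1.5, 2.3, -4.4, 3.1
Mean of differences = -0.1333
Numerator Σ(Δz_t−Δz̄)(Δz_{t+1}−Δz̄) = -418.8478
Denominator Σ(Δz_t−Δz̄)² = 593.1200
r_1(Δz) = -418.8478 / 593.1200 = -0.706

-0.706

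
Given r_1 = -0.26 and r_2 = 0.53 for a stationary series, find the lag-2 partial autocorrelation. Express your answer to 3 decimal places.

0.496

φ_{22} = (r_2 − r_1²) / (1 − r_1²)
r_1² = (-0.26)² = 0.0676
Numerator = 0.53 − 0.0676 = 0.4624; denominator = 1 − 0.0676 = 0.9324
φ_{22} = 0.4624 / 0.9324 = 0.496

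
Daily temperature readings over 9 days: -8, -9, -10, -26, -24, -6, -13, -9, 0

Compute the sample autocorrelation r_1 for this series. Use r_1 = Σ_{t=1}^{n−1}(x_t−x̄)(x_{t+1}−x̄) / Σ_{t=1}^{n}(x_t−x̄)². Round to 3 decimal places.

0.210

Mean x̄ = (-8 − 9 − 10 − 26 − 24 − 6 − 13 − 9 + 0)/9 = -11.6667
Numerator Σ_{t=1}^{8}(x_t−x̄)(x_{t+1}−x̄) = 117.2222
Denominator Σ(x_t−x̄)² = 558.0000
r_1 = 117.2222 / 558.0000 = 0.210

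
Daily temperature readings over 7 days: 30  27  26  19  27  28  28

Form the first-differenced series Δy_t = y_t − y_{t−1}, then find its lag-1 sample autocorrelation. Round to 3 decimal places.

-0.306

First differences Δy: -3, -1, -7, 8, 1, 0
Mean of differences = -0.3333
Numerator Σ(Δy_t−Δȳ)(Δy_{t+1}−Δȳ) = -37.7778
Denominator Σ(Δy_t−Δȳ)² = 123.3333
r_1(Δy) = -37.7778 / 123.3333 = -0.306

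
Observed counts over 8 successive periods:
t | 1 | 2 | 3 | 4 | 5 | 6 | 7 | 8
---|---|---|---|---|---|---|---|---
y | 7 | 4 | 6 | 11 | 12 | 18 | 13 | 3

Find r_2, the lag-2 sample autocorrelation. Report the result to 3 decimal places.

Mean ȳ = (7 + 4 + 6 + 11 + 12 + 18 + 13 + 3)/8 = 9.2500
Deviations from mean: -2.2500, -5.2500, -3.2500, 1.7500, 2.7500, 8.7500, 3.7500, -6.2500
Σ(y_t−ȳ)(y_{t+2}−ȳ) = (7.3125) + (-9.1875) + (-8.9375) + (15.3125) + (10.3125) + (-54.6875) = -39.8750
Denominator Σ(y_t−ȳ)² = 183.5000
r_2 = -39.8750 / 183.5000 = -0.217

-0.217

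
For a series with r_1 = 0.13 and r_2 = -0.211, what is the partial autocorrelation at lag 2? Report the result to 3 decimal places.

-0.232

φ_{22} = (r_2 − r_1²) / (1 − r_1²)
r_1² = (0.13)² = 0.0169
Numerator = -0.211 − 0.0169 = -0.2279; denominator = 1 − 0.0169 = 0.9831
φ_{22} = -0.2279 / 0.9831 = -0.232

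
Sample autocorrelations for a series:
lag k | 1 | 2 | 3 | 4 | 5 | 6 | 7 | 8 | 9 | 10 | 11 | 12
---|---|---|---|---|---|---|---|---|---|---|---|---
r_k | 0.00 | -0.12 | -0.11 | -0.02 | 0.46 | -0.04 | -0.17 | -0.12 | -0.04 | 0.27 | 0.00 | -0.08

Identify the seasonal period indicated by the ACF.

5

The largest autocorrelation is r_5 = 0.46, with a weaker echo at lag 10 (0.27); the remaining lags stay at or below 0.00.
The dominant spike at lag 5 indicates a seasonal period of 5.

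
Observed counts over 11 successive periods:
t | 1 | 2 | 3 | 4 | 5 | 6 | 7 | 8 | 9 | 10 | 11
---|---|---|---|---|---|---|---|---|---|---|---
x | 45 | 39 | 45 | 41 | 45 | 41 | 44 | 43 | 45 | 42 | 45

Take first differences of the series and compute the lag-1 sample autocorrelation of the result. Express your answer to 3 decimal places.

-0.816

First differences Δx: -6, 6, -4, 4, -4, 3, -1, 2, -3, 3
Mean of differences = 0.0000
Numerator Σ(Δx_t−Δx̄)(Δx_{t+1}−Δx̄) = -124.0000
Denominator Σ(Δx_t−Δx̄)² = 152.0000
r_1(Δx) = -124.0000 / 152.0000 = -0.816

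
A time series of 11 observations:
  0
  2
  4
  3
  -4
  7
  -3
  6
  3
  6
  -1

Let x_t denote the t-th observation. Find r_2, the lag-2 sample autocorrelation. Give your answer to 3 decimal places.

Mean x̄ = (0 + 2 + 4 + 3 − 4 + 7 − 3 + 6 + 3 + 6 − 1)/11 = 2.0909
Numerator Σ_{t=1}^{9}(x_t−x̄)(x_{t+2}−x̄) = 46.8017
Denominator Σ(x_t−x̄)² = 136.9091
r_2 = 46.8017 / 136.9091 = 0.342

0.342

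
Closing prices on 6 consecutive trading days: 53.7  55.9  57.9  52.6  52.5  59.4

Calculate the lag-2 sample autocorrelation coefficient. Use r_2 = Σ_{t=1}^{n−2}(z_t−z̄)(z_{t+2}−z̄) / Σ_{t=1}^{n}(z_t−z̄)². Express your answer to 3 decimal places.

Mean z̄ = (53.7 + 55.9 + 57.9 + 52.6 + 52.5 + 59.4)/6 = 55.3333
Deviations from mean: -1.6333, 0.5667, 2.5667, -2.7333, -2.8333, 4.0667
Numerator Σ_{t=1}^{4}(z_t−z̄)(z_{t+2}−z̄) = -24.1289
Denominator Σ(z_t−z̄)² = 41.6133
r_2 = -24.1289 / 41.6133 = -0.580

-0.580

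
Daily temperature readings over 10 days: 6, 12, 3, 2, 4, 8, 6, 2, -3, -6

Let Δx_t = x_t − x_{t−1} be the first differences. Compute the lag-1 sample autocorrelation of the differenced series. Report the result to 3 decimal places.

-0.146

First differences Δx: 6, -9, -1, 2, 4, -2, -4, -5, -3
Mean of differences = -1.3333
Numerator Σ(Δx_t−Δx̄)(Δx_{t+1}−Δx̄) = -25.7778
Denominator Σ(Δx_t−Δx̄)² = 176.0000
r_1(Δx) = -25.7778 / 176.0000 = -0.146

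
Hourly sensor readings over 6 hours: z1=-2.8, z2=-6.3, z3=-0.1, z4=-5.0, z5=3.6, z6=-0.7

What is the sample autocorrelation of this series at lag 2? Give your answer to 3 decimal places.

Mean z̄ = (-2.8 − 6.3 − 0.1 − 5.0 + 3.6 − 0.7)/6 = -1.8833
Deviations from mean: -0.9167, -4.4167, 1.7833, -3.1167, 5.4833, 1.1833
Numerator Σ_{t=1}^{4}(z_t−z̄)(z_{t+2}−z̄) = 18.2211
Denominator Σ(z_t−z̄)² = 64.7083
r_2 = 18.2211 / 64.7083 = 0.282

0.282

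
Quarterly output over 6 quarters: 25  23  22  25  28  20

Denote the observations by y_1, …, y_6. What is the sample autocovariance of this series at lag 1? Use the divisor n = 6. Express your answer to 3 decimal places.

-2.116

Mean ȳ = (25 + 23 + 22 + 25 + 28 + 20)/6 = 23.8333
Σ_{t=1}^{5}(y_t−ȳ)(y_{t+1}−ȳ) = -12.6944
γ_1 = -12.6944 / 6 = -2.116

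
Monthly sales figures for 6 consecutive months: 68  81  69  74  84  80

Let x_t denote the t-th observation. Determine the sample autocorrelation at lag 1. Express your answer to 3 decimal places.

Mean x̄ = (68 + 81 + 69 + 74 + 84 + 80)/6 = 76.0000
Deviations from mean: -8.0000, 5.0000, -7.0000, -2.0000, 8.0000, 4.0000
Numerator Σ_{t=1}^{5}(x_t−x̄)(x_{t+1}−x̄) = -45.0000
Denominator Σ(x_t−x̄)² = 222.0000
r_1 = -45.0000 / 222.0000 = -0.203

-0.203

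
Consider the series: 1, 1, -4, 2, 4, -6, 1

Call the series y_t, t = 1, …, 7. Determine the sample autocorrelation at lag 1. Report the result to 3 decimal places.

Mean ȳ = (1 + 1 − 4 + 2 + 4 − 6 + 1)/7 = -0.1429
Deviations from mean: 1.1429, 1.1429, -3.8571, 2.1429, 4.1429, -5.8571, 1.1429
Σ(y_t−ȳ)(y_{t+1}−ȳ) = (1.3061) + (-4.4082) + (-8.2653) + (8.8776) + (-24.2653) + (-6.6939) = -33.4490
Denominator Σ(y_t−ȳ)² = 74.8571
r_1 = -33.4490 / 74.8571 = -0.447

-0.447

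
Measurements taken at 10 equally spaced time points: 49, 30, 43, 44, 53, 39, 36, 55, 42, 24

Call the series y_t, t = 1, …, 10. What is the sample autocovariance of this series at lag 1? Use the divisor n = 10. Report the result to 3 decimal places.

Mean ȳ = (49 + 30 + 43 + 44 + 53 + 39 + 36 + 55 + 42 + 24)/10 = 41.5000
Σ_{t=1}^{9}(y_t−ȳ)(y_{t+1}−ȳ) = -162.2500
γ_1 = -162.2500 / 10 = -16.225

-16.225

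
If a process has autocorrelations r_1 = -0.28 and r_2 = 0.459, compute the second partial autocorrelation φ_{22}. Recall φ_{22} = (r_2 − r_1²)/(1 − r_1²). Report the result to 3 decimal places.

φ_{22} = (r_2 − r_1²) / (1 − r_1²)
r_1² = (-0.28)² = 0.0784
Numerator = 0.459 − 0.0784 = 0.3806; denominator = 1 − 0.0784 = 0.9216
φ_{22} = 0.3806 / 0.9216 = 0.413

0.413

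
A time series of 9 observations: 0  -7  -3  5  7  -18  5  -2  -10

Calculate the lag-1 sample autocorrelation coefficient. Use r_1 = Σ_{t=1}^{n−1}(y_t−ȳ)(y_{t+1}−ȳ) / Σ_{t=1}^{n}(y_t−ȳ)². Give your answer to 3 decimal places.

-0.389

Mean ȳ = (0 − 7 − 3 + 5 + 7 − 18 + 5 − 2 − 10)/9 = -2.5556
Numerator Σ_{t=1}^{8}(y_t−ȳ)(y_{t+1}−ȳ) = -204.7531
Denominator Σ(y_t−ȳ)² = 526.2222
r_1 = -204.7531 / 526.2222 = -0.389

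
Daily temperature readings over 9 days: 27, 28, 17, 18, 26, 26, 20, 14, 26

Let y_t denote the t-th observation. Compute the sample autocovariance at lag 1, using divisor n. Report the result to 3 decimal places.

Mean ȳ = (27 + 28 + 17 + 18 + 26 + 26 + 20 + 14 + 26)/9 = 22.4444
Σ_{t=1}^{8}(y_t−ȳ)(y_{t+1}−ȳ) = -1.9753
γ_1 = -1.9753 / 9 = -0.219

-0.219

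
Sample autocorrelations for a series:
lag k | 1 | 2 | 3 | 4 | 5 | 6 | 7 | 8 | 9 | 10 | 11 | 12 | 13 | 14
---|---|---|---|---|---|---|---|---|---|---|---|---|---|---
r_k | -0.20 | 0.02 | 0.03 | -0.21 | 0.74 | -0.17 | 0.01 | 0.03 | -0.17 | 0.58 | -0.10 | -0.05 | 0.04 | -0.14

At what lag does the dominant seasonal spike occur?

5

The largest autocorrelation is r_5 = 0.74, with a weaker echo at lag 10 (0.58); the remaining lags stay at or below 0.04.
The dominant spike at lag 5 indicates a seasonal period of 5.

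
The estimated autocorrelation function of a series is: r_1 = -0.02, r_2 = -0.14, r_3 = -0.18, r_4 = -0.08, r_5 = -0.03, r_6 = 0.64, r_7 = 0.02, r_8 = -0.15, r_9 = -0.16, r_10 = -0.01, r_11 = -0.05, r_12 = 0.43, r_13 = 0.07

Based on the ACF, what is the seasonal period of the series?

6

The largest autocorrelation is r_6 = 0.64, with a weaker echo at lag 12 (0.43); the remaining lags stay at or below 0.07.
The dominant spike at lag 6 indicates a seasonal period of 6.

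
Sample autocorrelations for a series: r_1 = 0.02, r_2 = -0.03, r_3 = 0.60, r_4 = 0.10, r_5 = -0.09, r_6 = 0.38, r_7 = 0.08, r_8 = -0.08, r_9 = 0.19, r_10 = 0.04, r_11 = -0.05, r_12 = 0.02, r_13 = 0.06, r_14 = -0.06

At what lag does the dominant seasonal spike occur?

The largest autocorrelation is r_3 = 0.60, with weaker echoes at lags 6 (0.38) and 9 (0.19); the remaining lags stay at or below 0.10.
The dominant spike at lag 3 indicates a seasonal period of 3.

3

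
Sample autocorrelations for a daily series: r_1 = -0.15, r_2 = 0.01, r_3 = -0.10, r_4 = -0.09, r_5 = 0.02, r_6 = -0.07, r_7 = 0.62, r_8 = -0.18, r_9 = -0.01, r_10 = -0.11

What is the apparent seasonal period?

The largest autocorrelation is r_7 = 0.62; the remaining lags stay at or below 0.02.
The dominant spike at lag 7 indicates a seasonal period of 7.

7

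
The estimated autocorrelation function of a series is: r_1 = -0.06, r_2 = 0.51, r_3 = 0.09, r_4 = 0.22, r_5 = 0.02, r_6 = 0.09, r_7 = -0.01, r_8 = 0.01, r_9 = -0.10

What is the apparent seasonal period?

The largest autocorrelation is r_2 = 0.51, with a weaker echo at lag 4 (0.22); the remaining lags stay at or below 0.09.
The dominant spike at lag 2 indicates a seasonal period of 2.

2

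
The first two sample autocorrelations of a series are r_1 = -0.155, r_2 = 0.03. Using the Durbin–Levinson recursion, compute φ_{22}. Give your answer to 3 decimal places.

φ_{22} = (r_2 − r_1²) / (1 − r_1²)
r_1² = (-0.155)² = 0.024025
Numerator = 0.03 − 0.0240 = 0.0060; denominator = 1 − 0.0240 = 0.9760
φ_{22} = 0.0060 / 0.9760 = 0.006

0.006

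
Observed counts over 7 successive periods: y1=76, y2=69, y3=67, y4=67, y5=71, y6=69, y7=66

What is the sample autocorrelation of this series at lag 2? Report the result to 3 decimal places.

-0.340

Mean ȳ = (76 + 69 + 67 + 67 + 71 + 69 + 66)/7 = 69.2857
Deviations from mean: 6.7143, -0.2857, -2.2857, -2.2857, 1.7143, -0.2857, -3.2857
Σ(y_t−ȳ)(y_{t+2}−ȳ) = (-15.3469) + (0.6531) + (-3.9184) + (0.6531) + (-5.6327) = -23.5918
Denominator Σ(y_t−ȳ)² = 69.4286
r_2 = -23.5918 / 69.4286 = -0.340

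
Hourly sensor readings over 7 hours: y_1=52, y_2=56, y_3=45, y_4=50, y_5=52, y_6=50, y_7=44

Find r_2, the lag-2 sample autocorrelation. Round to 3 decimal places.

Mean ȳ = (52 + 56 + 45 + 50 + 52 + 50 + 44)/7 = 49.8571
Deviations from mean: 2.1429, 6.1429, -4.8571, 0.1429, 2.1429, 0.1429, -5.8571
Σ(y_t−ȳ)(y_{t+2}−ȳ) = (-10.4082) + (0.8776) + (-10.4082) + (0.0204) + (-12.5510) = -32.4694
Denominator Σ(y_t−ȳ)² = 104.8571
r_2 = -32.4694 / 104.8571 = -0.310

-0.310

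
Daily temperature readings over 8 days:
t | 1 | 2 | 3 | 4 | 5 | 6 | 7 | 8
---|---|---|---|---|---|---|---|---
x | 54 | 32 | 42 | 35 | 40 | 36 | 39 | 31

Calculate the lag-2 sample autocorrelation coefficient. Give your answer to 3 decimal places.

Mean x̄ = (54 + 32 + 42 + 35 + 40 + 36 + 39 + 31)/8 = 38.6250
Deviations from mean: 15.3750, -6.6250, 3.3750, -3.6250, 1.3750, -2.6250, 0.3750, -7.6250
Σ(x_t−x̄)(x_{t+2}−x̄) = (51.8906) + (24.0156) + (4.6406) + (9.5156) + (0.5156) + (20.0156) = 110.5938
Denominator Σ(x_t−x̄)² = 371.8750
r_2 = 110.5938 / 371.8750 = 0.297

0.297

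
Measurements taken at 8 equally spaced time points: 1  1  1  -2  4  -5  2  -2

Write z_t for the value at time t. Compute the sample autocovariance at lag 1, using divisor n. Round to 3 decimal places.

Mean z̄ = (1 + 1 + 1 − 2 + 4 − 5 + 2 − 2)/8 = 0.0000
Σ_{t=1}^{7}(z_t−z̄)(z_{t+1}−z̄) = -42.0000
γ_1 = -42.0000 / 8 = -5.250

-5.250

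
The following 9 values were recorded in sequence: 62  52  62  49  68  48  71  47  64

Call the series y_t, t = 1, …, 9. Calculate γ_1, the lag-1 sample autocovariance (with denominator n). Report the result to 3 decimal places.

Mean ȳ = (62 + 52 + 62 + 49 + 68 + 48 + 71 + 47 + 64)/9 = 58.1111
Σ_{t=1}^{8}(y_t−ȳ)(y_{t+1}−ȳ) = -612.0123
γ_1 = -612.0123 / 9 = -68.001

-68.001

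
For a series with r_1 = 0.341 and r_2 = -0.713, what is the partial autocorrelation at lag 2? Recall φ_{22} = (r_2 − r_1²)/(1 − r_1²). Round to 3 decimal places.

-0.938

φ_{22} = (r_2 − r_1²) / (1 − r_1²)
r_1² = (0.341)² = 0.116281
Numerator = -0.713 − 0.1163 = -0.8293; denominator = 1 − 0.1163 = 0.8837
φ_{22} = -0.8293 / 0.8837 = -0.938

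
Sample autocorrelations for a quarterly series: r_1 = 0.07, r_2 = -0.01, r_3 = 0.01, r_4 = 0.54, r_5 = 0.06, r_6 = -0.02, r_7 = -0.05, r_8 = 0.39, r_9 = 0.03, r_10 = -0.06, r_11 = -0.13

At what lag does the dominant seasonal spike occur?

The largest autocorrelation is r_4 = 0.54, with a weaker echo at lag 8 (0.39); the remaining lags stay at or below 0.07.
The dominant spike at lag 4 indicates a seasonal period of 4.

4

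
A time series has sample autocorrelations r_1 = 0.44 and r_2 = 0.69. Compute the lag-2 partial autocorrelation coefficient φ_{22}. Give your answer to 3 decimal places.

0.616

φ_{22} = (r_2 − r_1²) / (1 − r_1²)
r_1² = (0.44)² = 0.1936
Numerator = 0.69 − 0.1936 = 0.4964; denominator = 1 − 0.1936 = 0.8064
φ_{22} = 0.4964 / 0.8064 = 0.616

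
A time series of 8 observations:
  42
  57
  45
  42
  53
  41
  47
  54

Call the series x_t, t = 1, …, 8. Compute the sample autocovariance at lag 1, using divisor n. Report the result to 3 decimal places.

Mean x̄ = (42 + 57 + 45 + 42 + 53 + 41 + 47 + 54)/8 = 47.6250
Deviations: -5.6250, 9.3750, -2.6250, -5.6250, 5.3750, -6.6250, -0.6250, 6.3750
Σ_{t=1}^{7}(x_t−x̄)(x_{t+1}−x̄) = -128.2656
γ_1 = -128.2656 / 8 = -16.033

-16.033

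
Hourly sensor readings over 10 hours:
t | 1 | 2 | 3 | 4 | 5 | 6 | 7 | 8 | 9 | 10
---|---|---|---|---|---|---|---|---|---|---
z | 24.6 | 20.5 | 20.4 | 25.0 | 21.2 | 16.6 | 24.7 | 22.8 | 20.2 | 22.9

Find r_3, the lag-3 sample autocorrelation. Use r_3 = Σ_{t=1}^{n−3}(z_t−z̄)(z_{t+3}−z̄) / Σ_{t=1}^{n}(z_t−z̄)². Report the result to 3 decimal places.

Mean z̄ = (24.6 + 20.5 + 20.4 + 25.0 + 21.2 + 16.6 + 24.7 + 22.8 + 20.2 + 22.9)/10 = 21.8900
Σ(z_t−z̄)(z_{t+3}−z̄) = (8.4281) + (0.9591) + (7.8821) + (8.7391) + (-0.6279) + (8.9401) + (2.8381) = 37.1587
Denominator Σ(z_t−z̄)² = 62.2290
r_3 = 37.1587 / 62.2290 = 0.597

0.597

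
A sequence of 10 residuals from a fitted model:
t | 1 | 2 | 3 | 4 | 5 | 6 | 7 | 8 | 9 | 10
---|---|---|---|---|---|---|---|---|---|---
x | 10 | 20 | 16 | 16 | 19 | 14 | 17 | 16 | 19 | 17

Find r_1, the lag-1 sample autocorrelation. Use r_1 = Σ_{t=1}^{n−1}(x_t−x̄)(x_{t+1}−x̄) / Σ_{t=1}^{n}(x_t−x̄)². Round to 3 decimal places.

Mean x̄ = (10 + 20 + 16 + 16 + 19 + 14 + 17 + 16 + 19 + 17)/10 = 16.4000
Numerator Σ_{t=1}^{9}(x_t−x̄)(x_{t+1}−x̄) = -32.7600
Denominator Σ(x_t−x̄)² = 74.4000
r_1 = -32.7600 / 74.4000 = -0.440

-0.440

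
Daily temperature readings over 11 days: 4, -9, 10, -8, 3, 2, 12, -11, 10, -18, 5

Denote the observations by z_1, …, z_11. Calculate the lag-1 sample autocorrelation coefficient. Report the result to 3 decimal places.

-0.721

Mean z̄ = (4 − 9 + 10 − 8 + 3 + 2 + 12 − 11 + 10 − 18 + 5)/11 = 0.0000
Numerator Σ_{t=1}^{10}(z_t−z̄)(z_{t+1}−z̄) = -712.0000
Denominator Σ(z_t−z̄)² = 988.0000
r_1 = -712.0000 / 988.0000 = -0.721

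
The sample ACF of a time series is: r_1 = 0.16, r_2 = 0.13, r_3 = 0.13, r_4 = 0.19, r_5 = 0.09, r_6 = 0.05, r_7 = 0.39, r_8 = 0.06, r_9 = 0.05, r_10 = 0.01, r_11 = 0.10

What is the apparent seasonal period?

7

The largest autocorrelation is r_7 = 0.39; the remaining lags stay at or below 0.19.
The dominant spike at lag 7 indicates a seasonal period of 7.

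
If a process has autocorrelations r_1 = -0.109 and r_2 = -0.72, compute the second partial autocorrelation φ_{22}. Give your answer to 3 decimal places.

φ_{22} = (r_2 − r_1²) / (1 − r_1²)
r_1² = (-0.109)² = 0.011881
Numerator = -0.72 − 0.0119 = -0.7319; denominator = 1 − 0.0119 = 0.9881
φ_{22} = -0.7319 / 0.9881 = -0.741

-0.741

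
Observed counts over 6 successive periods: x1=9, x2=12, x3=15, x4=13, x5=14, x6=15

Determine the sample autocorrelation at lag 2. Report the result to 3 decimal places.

Mean x̄ = (9 + 12 + 15 + 13 + 14 + 15)/6 = 13.0000
Deviations from mean: -4.0000, -1.0000, 2.0000, 0.0000, 1.0000, 2.0000
Σ(x_t−x̄)(x_{t+2}−x̄) = (-8.0000) + (0.0000) + (2.0000) + (0.0000) = -6.0000
Denominator Σ(x_t−x̄)² = 26.0000
r_2 = -6.0000 / 26.0000 = -0.231

-0.231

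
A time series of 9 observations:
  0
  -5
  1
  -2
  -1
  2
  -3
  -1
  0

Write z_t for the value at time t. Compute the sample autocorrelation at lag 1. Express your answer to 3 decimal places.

Mean z̄ = (0 − 5 + 1 − 2 − 1 + 2 − 3 − 1 + 0)/9 = -1.0000
Numerator Σ_{t=1}^{8}(z_t−z̄)(z_{t+1}−z̄) = -20.0000
Denominator Σ(z_t−z̄)² = 36.0000
r_1 = -20.0000 / 36.0000 = -0.556

-0.556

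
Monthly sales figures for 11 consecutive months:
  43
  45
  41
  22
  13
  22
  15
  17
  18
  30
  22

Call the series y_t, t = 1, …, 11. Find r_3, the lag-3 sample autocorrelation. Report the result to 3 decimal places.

Mean ȳ = (43 + 45 + 41 + 22 + 13 + 22 + 15 + 17 + 18 + 30 + 22)/11 = 26.1818
Numerator Σ_{t=1}^{8}(y_t−ȳ)(y_{t+3}−ȳ) = -182.6446
Denominator Σ(y_t−ȳ)² = 1373.6364
r_3 = -182.6446 / 1373.6364 = -0.133

-0.133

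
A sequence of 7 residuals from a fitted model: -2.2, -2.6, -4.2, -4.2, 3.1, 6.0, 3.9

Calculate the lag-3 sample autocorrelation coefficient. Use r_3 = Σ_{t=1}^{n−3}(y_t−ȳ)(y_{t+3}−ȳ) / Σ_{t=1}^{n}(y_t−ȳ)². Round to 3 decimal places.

Mean ȳ = (-2.2 − 2.6 − 4.2 − 4.2 + 3.1 + 6.0 + 3.9)/7 = -0.0286
Σ(y_t−ȳ)(y_{t+3}−ȳ) = (9.0580) + (-8.0449) + (-25.1478) + (-16.3878) = -40.5224
Denominator Σ(y_t−ȳ)² = 107.6943
r_3 = -40.5224 / 107.6943 = -0.376

-0.376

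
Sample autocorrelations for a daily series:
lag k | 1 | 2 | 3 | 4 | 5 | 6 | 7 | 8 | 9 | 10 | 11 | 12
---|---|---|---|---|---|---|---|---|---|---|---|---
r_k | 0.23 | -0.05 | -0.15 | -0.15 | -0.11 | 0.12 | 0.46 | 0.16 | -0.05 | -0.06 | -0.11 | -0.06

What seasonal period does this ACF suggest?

The largest autocorrelation is r_7 = 0.46; the remaining lags stay at or below 0.23.
The dominant spike at lag 7 indicates a seasonal period of 7.

7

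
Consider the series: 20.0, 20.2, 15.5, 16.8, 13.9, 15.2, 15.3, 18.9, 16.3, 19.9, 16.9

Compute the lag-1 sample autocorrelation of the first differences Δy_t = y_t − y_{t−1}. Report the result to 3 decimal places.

First differences Δy: 0.2, -4.7, 1.3, -2.9, 1.3, 0.1, 3.6, -2.6, 3.6, -3.0
Mean of differences = -0.3100
Numerator Σ(Δy_t−Δȳ)(Δy_{t+1}−Δȳ) = -43.8091
Denominator Σ(Δy_t−Δȳ)² = 74.6490
r_1(Δy) = -43.8091 / 74.6490 = -0.587

-0.587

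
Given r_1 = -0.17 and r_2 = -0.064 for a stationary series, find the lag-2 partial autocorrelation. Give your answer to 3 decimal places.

φ_{22} = (r_2 − r_1²) / (1 − r_1²)
r_1² = (-0.17)² = 0.0289
Numerator = -0.064 − 0.0289 = -0.0929; denominator = 1 − 0.0289 = 0.9711
φ_{22} = -0.0929 / 0.9711 = -0.096

-0.096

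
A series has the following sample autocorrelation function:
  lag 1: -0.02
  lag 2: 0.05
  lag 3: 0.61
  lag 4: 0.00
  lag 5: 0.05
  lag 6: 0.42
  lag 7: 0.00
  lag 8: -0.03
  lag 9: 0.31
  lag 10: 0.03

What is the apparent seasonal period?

3

The largest autocorrelation is r_3 = 0.61, with weaker echoes at lags 6 (0.42) and 9 (0.31); the remaining lags stay at or below 0.05.
The dominant spike at lag 3 indicates a seasonal period of 3.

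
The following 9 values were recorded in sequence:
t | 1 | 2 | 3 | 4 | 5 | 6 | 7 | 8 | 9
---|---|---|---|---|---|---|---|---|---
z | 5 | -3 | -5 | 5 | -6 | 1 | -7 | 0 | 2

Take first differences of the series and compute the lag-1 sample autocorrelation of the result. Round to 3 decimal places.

-0.635

First differences Δz: -8, -2, 10, -11, 7, -8, 7, 2
Mean of differences = -0.3750
Numerator Σ(Δz_t−Δz̄)(Δz_{t+1}−Δz̄) = -288.0156
Denominator Σ(Δz_t−Δz̄)² = 453.8750
r_1(Δz) = -288.0156 / 453.8750 = -0.635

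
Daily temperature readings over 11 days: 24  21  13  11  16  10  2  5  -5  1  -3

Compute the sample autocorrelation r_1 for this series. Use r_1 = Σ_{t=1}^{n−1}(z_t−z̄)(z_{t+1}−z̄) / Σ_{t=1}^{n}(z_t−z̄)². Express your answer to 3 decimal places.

0.595

Mean z̄ = (24 + 21 + 13 + 11 + 16 + 10 + 2 + 5 − 5 + 1 − 3)/11 = 8.6364
Numerator Σ_{t=1}^{10}(z_t−z̄)(z_{t+1}−z̄) = 539.3223
Denominator Σ(z_t−z̄)² = 906.5455
r_1 = 539.3223 / 906.5455 = 0.595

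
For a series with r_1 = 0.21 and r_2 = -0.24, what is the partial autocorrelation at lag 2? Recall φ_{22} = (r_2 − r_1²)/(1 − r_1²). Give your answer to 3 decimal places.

φ_{22} = (r_2 − r_1²) / (1 − r_1²)
r_1² = (0.21)² = 0.0441
Numerator = -0.24 − 0.0441 = -0.2841; denominator = 1 − 0.0441 = 0.9559
φ_{22} = -0.2841 / 0.9559 = -0.297

-0.297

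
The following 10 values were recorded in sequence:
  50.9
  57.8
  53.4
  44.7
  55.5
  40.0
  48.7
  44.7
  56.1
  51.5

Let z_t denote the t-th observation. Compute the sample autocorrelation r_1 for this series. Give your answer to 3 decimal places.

Mean z̄ = (50.9 + 57.8 + 53.4 + 44.7 + 55.5 + 40.0 + 48.7 + 44.7 + 56.1 + 51.5)/10 = 50.3300
Numerator Σ_{t=1}^{9}(z_t−z̄)(z_{t+1}−z̄) = -72.3259
Denominator Σ(z_t−z̄)² = 299.7010
r_1 = -72.3259 / 299.7010 = -0.241

-0.241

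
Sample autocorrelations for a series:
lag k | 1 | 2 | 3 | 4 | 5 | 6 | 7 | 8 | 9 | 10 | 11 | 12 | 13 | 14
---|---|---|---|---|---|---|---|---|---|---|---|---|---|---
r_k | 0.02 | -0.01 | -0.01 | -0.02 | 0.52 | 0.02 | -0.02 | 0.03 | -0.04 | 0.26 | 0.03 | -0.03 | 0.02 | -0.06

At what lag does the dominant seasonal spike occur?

The largest autocorrelation is r_5 = 0.52, with a weaker echo at lag 10 (0.26); the remaining lags stay at or below 0.03.
The dominant spike at lag 5 indicates a seasonal period of 5.

5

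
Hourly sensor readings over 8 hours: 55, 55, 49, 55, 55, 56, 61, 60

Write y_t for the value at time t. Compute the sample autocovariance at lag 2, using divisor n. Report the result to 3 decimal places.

Mean ȳ = (55 + 55 + 49 + 55 + 55 + 56 + 61 + 60)/8 = 55.7500
Deviations: -0.7500, -0.7500, -6.7500, -0.7500, -0.7500, 0.2500, 5.2500, 4.2500
Σ_{t=1}^{6}(y_t−ȳ)(y_{t+2}−ȳ) = 7.6250
γ_2 = 7.6250 / 8 = 0.953

0.953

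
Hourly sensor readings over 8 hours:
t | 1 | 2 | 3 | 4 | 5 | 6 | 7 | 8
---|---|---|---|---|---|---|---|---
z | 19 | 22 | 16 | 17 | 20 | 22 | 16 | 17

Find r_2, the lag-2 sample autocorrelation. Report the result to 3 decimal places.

Mean z̄ = (19 + 22 + 16 + 17 + 20 + 22 + 16 + 17)/8 = 18.6250
Deviations from mean: 0.3750, 3.3750, -2.6250, -1.6250, 1.3750, 3.3750, -2.6250, -1.6250
Σ(z_t−z̄)(z_{t+2}−z̄) = (-0.9844) + (-5.4844) + (-3.6094) + (-5.4844) + (-3.6094) + (-5.4844) = -24.6563
Denominator Σ(z_t−z̄)² = 43.8750
r_2 = -24.6563 / 43.8750 = -0.562

-0.562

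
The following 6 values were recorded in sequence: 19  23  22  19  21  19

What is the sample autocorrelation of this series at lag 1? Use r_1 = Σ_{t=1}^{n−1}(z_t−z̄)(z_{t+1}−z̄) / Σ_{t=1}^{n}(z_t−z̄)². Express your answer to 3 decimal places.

-0.242

Mean z̄ = (19 + 23 + 22 + 19 + 21 + 19)/6 = 20.5000
Deviations from mean: -1.5000, 2.5000, 1.5000, -1.5000, 0.5000, -1.5000
Numerator Σ_{t=1}^{5}(z_t−z̄)(z_{t+1}−z̄) = -3.7500
Denominator Σ(z_t−z̄)² = 15.5000
r_1 = -3.7500 / 15.5000 = -0.242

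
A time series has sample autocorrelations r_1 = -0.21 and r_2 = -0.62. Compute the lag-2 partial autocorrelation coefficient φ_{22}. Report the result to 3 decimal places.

φ_{22} = (r_2 − r_1²) / (1 − r_1²)
r_1² = (-0.21)² = 0.0441
Numerator = -0.62 − 0.0441 = -0.6641; denominator = 1 − 0.0441 = 0.9559
φ_{22} = -0.6641 / 0.9559 = -0.695

-0.695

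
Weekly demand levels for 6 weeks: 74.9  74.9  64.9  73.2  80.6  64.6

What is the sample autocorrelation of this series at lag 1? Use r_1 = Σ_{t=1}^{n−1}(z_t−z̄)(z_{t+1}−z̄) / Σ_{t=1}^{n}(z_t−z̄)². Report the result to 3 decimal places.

-0.381

Mean z̄ = (74.9 + 74.9 + 64.9 + 73.2 + 80.6 + 64.6)/6 = 72.1833
Deviations from mean: 2.7167, 2.7167, -7.2833, 1.0167, 8.4167, -7.5833
Numerator Σ_{t=1}^{5}(z_t−z̄)(z_{t+1}−z̄) = -75.0803
Denominator Σ(z_t−z̄)² = 197.1883
r_1 = -75.0803 / 197.1883 = -0.381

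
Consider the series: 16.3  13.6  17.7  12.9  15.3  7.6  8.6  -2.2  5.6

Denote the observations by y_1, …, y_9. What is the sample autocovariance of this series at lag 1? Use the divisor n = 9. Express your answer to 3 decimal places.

16.338

Mean ȳ = (16.3 + 13.6 + 17.7 + 12.9 + 15.3 + 7.6 + 8.6 − 2.2 + 5.6)/9 = 10.6000
Σ_{t=1}^{8}(y_t−ȳ)(y_{t+1}−ȳ) = 147.0400
γ_1 = 147.0400 / 9 = 16.338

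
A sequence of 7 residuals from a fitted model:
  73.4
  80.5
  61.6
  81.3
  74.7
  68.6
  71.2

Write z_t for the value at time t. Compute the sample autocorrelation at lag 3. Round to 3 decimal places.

0.181

Mean z̄ = (73.4 + 80.5 + 61.6 + 81.3 + 74.7 + 68.6 + 71.2)/7 = 73.0429
Deviations from mean: 0.3571, 7.4571, -11.4429, 8.2571, 1.6571, -4.4429, -1.8429
Numerator Σ_{t=1}^{4}(z_t−z̄)(z_{t+3}−z̄) = 50.9288
Denominator Σ(z_t−z̄)² = 280.7371
r_3 = 50.9288 / 280.7371 = 0.181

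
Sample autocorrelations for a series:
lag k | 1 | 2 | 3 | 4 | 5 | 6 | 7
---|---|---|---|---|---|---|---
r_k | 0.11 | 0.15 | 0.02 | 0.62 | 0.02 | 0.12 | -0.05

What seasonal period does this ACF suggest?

4

The largest autocorrelation is r_4 = 0.62; the remaining lags stay at or below 0.15.
The dominant spike at lag 4 indicates a seasonal period of 4.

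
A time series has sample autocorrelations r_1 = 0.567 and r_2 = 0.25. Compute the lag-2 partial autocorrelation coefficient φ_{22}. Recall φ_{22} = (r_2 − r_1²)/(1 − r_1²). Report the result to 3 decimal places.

-0.105

φ_{22} = (r_2 − r_1²) / (1 − r_1²)
r_1² = (0.567)² = 0.321489
Numerator = 0.25 − 0.3215 = -0.0715; denominator = 1 − 0.3215 = 0.6785
φ_{22} = -0.0715 / 0.6785 = -0.105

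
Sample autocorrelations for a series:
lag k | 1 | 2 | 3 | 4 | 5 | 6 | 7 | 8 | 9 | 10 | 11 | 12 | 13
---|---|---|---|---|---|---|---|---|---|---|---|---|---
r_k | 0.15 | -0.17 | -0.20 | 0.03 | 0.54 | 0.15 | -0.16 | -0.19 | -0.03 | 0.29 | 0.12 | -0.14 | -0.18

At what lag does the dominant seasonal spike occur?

The largest autocorrelation is r_5 = 0.54, with a weaker echo at lag 10 (0.29); the remaining lags stay at or below 0.15.
The dominant spike at lag 5 indicates a seasonal period of 5.

5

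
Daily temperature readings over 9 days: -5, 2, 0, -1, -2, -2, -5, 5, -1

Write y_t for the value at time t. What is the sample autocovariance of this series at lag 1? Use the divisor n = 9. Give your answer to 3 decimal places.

Mean ȳ = (-5 + 2 + 0 − 1 − 2 − 2 − 5 + 5 − 1)/9 = -1.0000
Σ_{t=1}^{8}(y_t−ȳ)(y_{t+1}−ȳ) = -28.0000
γ_1 = -28.0000 / 9 = -3.111

-3.111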